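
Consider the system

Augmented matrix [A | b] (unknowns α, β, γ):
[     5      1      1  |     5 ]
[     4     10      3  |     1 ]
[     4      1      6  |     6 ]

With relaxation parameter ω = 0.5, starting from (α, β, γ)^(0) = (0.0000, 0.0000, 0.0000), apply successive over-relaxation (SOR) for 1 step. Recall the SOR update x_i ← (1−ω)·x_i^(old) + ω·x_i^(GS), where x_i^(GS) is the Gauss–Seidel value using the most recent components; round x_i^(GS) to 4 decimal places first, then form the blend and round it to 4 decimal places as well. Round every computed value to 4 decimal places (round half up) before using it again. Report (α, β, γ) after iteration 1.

(0.5000, -0.0500, 0.3375)

Iteration 1:
  α: GS value = (5 - (1)·0.0000 - (1)·0.0000) / (5) = 1.0000;  α ← (1−ω)·0.0000 + ω·1.0000 = 0.5000
  β: GS value = (1 - (4)·0.5000 - (3)·0.0000) / (10) = -0.1000;  β ← (1−ω)·0.0000 + ω·-0.1000 = -0.0500
  γ: GS value = (6 - (4)·0.5000 - (1)·-0.0500) / (6) = 0.6750;  γ ← (1−ω)·0.0000 + ω·0.6750 = 0.3375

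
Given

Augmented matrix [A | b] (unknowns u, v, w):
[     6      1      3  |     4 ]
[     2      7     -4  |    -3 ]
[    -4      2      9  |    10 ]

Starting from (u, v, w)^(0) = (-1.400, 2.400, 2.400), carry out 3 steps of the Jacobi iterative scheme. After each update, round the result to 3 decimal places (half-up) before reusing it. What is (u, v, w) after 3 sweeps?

(0.499, -0.334, 1.359)

Iteration 1:
  u = (4 - (1)·2.400 - (3)·2.400) / (6) = -0.933
  v = (-3 - (2)·-1.400 - (-4)·2.400) / (7) = 1.343
  w = (10 - (-4)·-1.400 - (2)·2.400) / (9) = -0.044
Iteration 2:
  u = (4 - (1)·1.343 - (3)·-0.044) / (6) = 0.465
  v = (-3 - (2)·-0.933 - (-4)·-0.044) / (7) = -0.187
  w = (10 - (-4)·-0.933 - (2)·1.343) / (9) = 0.398
Iteration 3:
  u = (4 - (1)·-0.187 - (3)·0.398) / (6) = 0.499
  v = (-3 - (2)·0.465 - (-4)·0.398) / (7) = -0.334
  w = (10 - (-4)·0.465 - (2)·-0.187) / (9) = 1.359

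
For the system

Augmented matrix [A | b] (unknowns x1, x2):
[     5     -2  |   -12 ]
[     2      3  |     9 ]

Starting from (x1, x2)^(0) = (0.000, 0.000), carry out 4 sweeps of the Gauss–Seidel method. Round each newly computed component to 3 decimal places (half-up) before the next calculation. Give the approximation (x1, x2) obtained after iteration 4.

(-0.920, 3.613)

Iteration 1:
  x1 = (-12 - (-2)·0.000) / (5) = -2.400
  x2 = (9 - (2)·-2.400) / (3) = 4.600
Iteration 2:
  x1 = (-12 - (-2)·4.600) / (5) = -0.560
  x2 = (9 - (2)·-0.560) / (3) = 3.373
Iteration 3:
  x1 = (-12 - (-2)·3.373) / (5) = -1.051
  x2 = (9 - (2)·-1.051) / (3) = 3.701
Iteration 4:
  x1 = (-12 - (-2)·3.701) / (5) = -0.920
  x2 = (9 - (2)·-0.920) / (3) = 3.613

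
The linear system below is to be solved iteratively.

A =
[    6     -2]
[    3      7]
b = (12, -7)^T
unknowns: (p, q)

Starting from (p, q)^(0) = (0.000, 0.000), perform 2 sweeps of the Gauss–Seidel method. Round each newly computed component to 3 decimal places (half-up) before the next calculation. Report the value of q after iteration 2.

-1.592

Iteration 1:
  p = (12 - (-2)·0.000) / (6) = 2.000
  q = (-7 - (3)·2.000) / (7) = -1.857
Iteration 2:
  p = (12 - (-2)·-1.857) / (6) = 1.381
  q = (-7 - (3)·1.381) / (7) = -1.592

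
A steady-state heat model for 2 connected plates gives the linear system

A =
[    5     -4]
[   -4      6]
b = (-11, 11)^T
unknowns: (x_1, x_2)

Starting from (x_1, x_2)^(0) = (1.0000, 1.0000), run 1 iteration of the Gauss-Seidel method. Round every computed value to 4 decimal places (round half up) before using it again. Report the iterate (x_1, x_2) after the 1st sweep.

Iteration 1:
  x_1 = (-11 - (-4)·1.0000) / (5) = -1.4000
  x_2 = (11 - (-4)·-1.4000) / (6) = 0.9000

(-1.4000, 0.9000)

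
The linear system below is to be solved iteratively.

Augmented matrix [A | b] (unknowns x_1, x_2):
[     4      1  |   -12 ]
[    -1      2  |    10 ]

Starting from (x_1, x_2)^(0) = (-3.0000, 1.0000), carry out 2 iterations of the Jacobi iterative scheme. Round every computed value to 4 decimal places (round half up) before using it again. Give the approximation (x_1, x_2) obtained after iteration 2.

(-3.8750, 3.3750)

Iteration 1:
  x_1 = (-12 - (1)·1.0000) / (4) = -3.2500
  x_2 = (10 - (-1)·-3.0000) / (2) = 3.5000
Iteration 2:
  x_1 = (-12 - (1)·3.5000) / (4) = -3.8750
  x_2 = (10 - (-1)·-3.2500) / (2) = 3.3750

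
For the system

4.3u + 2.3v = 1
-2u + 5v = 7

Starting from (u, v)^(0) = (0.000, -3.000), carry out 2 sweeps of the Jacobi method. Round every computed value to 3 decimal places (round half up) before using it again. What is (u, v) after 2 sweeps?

(-0.516, 2.135)

Iteration 1:
  u = (1 - (2.3)·-3.000) / (4.3) = 1.837
  v = (7 - (-2)·0.000) / (5) = 1.400
Iteration 2:
  u = (1 - (2.3)·1.400) / (4.3) = -0.516
  v = (7 - (-2)·1.837) / (5) = 2.135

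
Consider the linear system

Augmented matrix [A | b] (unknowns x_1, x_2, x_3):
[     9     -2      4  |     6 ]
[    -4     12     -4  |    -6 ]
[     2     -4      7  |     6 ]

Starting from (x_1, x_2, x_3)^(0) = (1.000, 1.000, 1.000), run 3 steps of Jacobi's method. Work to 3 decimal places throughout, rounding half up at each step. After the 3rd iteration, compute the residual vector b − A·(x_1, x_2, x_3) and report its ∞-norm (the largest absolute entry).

Iteration 1:
  x_1 = (6 - (-2)·1.000 - (4)·1.000) / (9) = 0.444
  x_2 = (-6 - (-4)·1.000 - (-4)·1.000) / (12) = 0.167
  x_3 = (6 - (2)·1.000 - (-4)·1.000) / (7) = 1.143
Iteration 2:
  x_1 = (6 - (-2)·0.167 - (4)·1.143) / (9) = 0.196
  x_2 = (-6 - (-4)·0.444 - (-4)·1.143) / (12) = 0.029
  x_3 = (6 - (2)·0.444 - (-4)·0.167) / (7) = 0.826
Iteration 3:
  x_1 = (6 - (-2)·0.029 - (4)·0.826) / (9) = 0.306
  x_2 = (-6 - (-4)·0.196 - (-4)·0.826) / (12) = -0.159
  x_3 = (6 - (2)·0.196 - (-4)·0.029) / (7) = 0.818
Residual b − A·x = (-0.344, 0.404, -0.974); ∞-norm = 0.974

0.974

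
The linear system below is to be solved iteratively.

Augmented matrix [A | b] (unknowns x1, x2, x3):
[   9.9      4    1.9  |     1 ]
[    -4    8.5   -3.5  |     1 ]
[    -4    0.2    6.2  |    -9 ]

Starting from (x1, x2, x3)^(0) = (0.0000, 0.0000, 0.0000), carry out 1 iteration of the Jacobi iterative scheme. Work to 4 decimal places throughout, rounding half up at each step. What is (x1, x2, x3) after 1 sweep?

(0.1010, 0.1176, -1.4516)

Iteration 1:
  x1 = (1 - (4)·0.0000 - (1.9)·0.0000) / (9.9) = 0.1010
  x2 = (1 - (-4)·0.0000 - (-3.5)·0.0000) / (8.5) = 0.1176
  x3 = (-9 - (-4)·0.0000 - (0.2)·0.0000) / (6.2) = -1.4516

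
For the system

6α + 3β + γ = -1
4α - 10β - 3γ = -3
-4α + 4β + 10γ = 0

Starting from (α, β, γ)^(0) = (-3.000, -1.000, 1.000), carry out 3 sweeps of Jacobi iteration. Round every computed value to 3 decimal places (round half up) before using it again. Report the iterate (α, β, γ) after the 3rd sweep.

(-0.561, 0.363, -0.016)

Iteration 1:
  α = (-1 - (3)·-1.000 - (1)·1.000) / (6) = 0.167
  β = (-3 - (4)·-3.000 - (-3)·1.000) / (-10) = -1.200
  γ = (0 - (-4)·-3.000 - (4)·-1.000) / (10) = -0.800
Iteration 2:
  α = (-1 - (3)·-1.200 - (1)·-0.800) / (6) = 0.567
  β = (-3 - (4)·0.167 - (-3)·-0.800) / (-10) = 0.607
  γ = (0 - (-4)·0.167 - (4)·-1.200) / (10) = 0.547
Iteration 3:
  α = (-1 - (3)·0.607 - (1)·0.547) / (6) = -0.561
  β = (-3 - (4)·0.567 - (-3)·0.547) / (-10) = 0.363
  γ = (0 - (-4)·0.567 - (4)·0.607) / (10) = -0.016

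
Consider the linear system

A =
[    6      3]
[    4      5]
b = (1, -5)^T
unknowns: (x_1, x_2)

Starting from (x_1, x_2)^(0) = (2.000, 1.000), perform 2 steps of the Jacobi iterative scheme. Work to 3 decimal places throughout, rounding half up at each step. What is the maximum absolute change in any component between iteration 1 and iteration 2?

1.866

Iteration 1:
  x_1 = (1 - (3)·1.000) / (6) = -0.333
  x_2 = (-5 - (4)·2.000) / (5) = -2.600
Iteration 2:
  x_1 = (1 - (3)·-2.600) / (6) = 1.467
  x_2 = (-5 - (4)·-0.333) / (5) = -0.734
Change: (1.800, 1.866) → max |·| = 1.866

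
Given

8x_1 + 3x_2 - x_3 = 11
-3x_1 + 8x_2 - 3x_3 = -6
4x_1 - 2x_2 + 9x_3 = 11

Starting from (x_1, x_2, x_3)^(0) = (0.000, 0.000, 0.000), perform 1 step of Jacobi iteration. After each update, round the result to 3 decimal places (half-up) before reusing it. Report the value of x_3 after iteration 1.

1.222

Iteration 1:
  x_1 = (11 - (3)·0.000 - (-1)·0.000) / (8) = 1.375
  x_2 = (-6 - (-3)·0.000 - (-3)·0.000) / (8) = -0.750
  x_3 = (11 - (4)·0.000 - (-2)·0.000) / (9) = 1.222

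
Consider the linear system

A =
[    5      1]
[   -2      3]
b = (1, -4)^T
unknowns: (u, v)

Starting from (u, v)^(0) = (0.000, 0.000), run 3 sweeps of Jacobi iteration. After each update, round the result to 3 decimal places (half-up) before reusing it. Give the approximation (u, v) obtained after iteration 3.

(0.440, -1.022)

Iteration 1:
  u = (1 - (1)·0.000) / (5) = 0.200
  v = (-4 - (-2)·0.000) / (3) = -1.333
Iteration 2:
  u = (1 - (1)·-1.333) / (5) = 0.467
  v = (-4 - (-2)·0.200) / (3) = -1.200
Iteration 3:
  u = (1 - (1)·-1.200) / (5) = 0.440
  v = (-4 - (-2)·0.467) / (3) = -1.022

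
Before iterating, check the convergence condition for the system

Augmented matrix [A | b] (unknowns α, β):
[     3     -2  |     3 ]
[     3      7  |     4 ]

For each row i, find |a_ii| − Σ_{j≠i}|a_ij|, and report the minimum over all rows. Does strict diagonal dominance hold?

1

row 1: |3| − (2) = 1
row 2: |7| − (3) = 4
minimum over rows = 1 → strictly diagonally dominant (convergence guaranteed)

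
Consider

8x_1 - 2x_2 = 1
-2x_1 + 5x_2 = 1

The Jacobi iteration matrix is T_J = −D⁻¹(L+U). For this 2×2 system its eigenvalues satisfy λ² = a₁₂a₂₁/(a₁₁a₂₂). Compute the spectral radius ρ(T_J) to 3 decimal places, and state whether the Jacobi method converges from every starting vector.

a₁₂a₂₁/(a₁₁a₂₂) = (-2)·(-2) / ((8)·(5)) = 0.100000
ρ = √|0.100000| = √0.100000 = 0.316
ρ < 1, so Jacobi converges

0.316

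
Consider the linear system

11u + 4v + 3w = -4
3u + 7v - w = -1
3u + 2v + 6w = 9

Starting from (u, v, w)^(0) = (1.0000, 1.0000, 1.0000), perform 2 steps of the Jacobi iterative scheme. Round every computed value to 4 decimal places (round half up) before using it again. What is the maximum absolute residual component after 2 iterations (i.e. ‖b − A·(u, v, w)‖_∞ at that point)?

7.6671

Iteration 1:
  u = (-4 - (4)·1.0000 - (3)·1.0000) / (11) = -1.0000
  v = (-1 - (3)·1.0000 - (-1)·1.0000) / (7) = -0.4286
  w = (9 - (3)·1.0000 - (2)·1.0000) / (6) = 0.6667
Iteration 2:
  u = (-4 - (4)·-0.4286 - (3)·0.6667) / (11) = -0.3896
  v = (-1 - (3)·-1.0000 - (-1)·0.6667) / (7) = 0.3810
  w = (9 - (3)·-1.0000 - (2)·-0.4286) / (6) = 2.1429
Residual b − A·x = (-7.6671, -0.3553, -3.4506); ∞-norm = 7.6671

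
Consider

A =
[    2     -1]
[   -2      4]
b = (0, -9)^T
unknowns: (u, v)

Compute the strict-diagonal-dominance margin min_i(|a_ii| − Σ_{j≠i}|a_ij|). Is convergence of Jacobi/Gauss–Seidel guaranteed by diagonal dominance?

1

row 1: |2| − (1) = 1
row 2: |4| − (2) = 2
minimum over rows = 1 → strictly diagonally dominant (convergence guaranteed)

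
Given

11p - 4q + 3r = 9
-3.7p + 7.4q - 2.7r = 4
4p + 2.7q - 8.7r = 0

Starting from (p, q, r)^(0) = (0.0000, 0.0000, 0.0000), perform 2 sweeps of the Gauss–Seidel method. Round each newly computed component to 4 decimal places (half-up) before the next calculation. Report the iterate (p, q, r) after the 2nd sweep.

(0.9805, 1.2756, 0.8467)

Iteration 1:
  p = (9 - (-4)·0.0000 - (3)·0.0000) / (11) = 0.8182
  q = (4 - (-3.7)·0.8182 - (-2.7)·0.0000) / (7.4) = 0.9496
  r = (0 - (4)·0.8182 - (2.7)·0.9496) / (-8.7) = 0.6709
Iteration 2:
  p = (9 - (-4)·0.9496 - (3)·0.6709) / (11) = 0.9805
  q = (4 - (-3.7)·0.9805 - (-2.7)·0.6709) / (7.4) = 1.2756
  r = (0 - (4)·0.9805 - (2.7)·1.2756) / (-8.7) = 0.8467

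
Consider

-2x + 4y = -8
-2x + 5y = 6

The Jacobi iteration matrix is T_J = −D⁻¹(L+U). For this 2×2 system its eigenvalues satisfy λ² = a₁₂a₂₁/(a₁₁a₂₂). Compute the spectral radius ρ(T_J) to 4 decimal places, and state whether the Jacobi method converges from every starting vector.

a₁₂a₂₁/(a₁₁a₂₂) = (4)·(-2) / ((-2)·(5)) = 0.800000
ρ = √|0.800000| = √0.800000 = 0.8944
ρ < 1, so Jacobi converges

0.8944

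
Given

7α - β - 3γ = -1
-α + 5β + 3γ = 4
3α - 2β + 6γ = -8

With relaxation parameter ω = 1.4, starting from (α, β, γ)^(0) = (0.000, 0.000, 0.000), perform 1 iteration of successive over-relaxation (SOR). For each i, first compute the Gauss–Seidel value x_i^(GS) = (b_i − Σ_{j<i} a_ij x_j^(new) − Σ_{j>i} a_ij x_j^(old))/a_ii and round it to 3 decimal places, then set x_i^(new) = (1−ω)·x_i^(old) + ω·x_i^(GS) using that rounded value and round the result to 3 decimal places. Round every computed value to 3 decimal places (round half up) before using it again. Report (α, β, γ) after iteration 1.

(-0.200, 1.064, -1.231)

Iteration 1:
  α: GS value = (-1 - (-1)·0.000 - (-3)·0.000) / (7) = -0.143;  α ← (1−ω)·0.000 + ω·-0.143 = -0.200
  β: GS value = (4 - (-1)·-0.200 - (3)·0.000) / (5) = 0.760;  β ← (1−ω)·0.000 + ω·0.760 = 1.064
  γ: GS value = (-8 - (3)·-0.200 - (-2)·1.064) / (6) = -0.879;  γ ← (1−ω)·0.000 + ω·-0.879 = -1.231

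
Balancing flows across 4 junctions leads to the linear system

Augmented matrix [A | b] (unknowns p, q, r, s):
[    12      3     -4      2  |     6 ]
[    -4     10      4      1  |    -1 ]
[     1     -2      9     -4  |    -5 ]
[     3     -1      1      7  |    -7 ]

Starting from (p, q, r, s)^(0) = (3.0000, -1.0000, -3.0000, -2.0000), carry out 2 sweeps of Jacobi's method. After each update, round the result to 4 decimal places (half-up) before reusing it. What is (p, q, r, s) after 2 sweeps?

Iteration 1:
  p = (6 - (3)·-1.0000 - (-4)·-3.0000 - (2)·-2.0000) / (12) = 0.0833
  q = (-1 - (-4)·3.0000 - (4)·-3.0000 - (1)·-2.0000) / (10) = 2.5000
  r = (-5 - (1)·3.0000 - (-2)·-1.0000 - (-4)·-2.0000) / (9) = -2.0000
  s = (-7 - (3)·3.0000 - (-1)·-1.0000 - (1)·-3.0000) / (7) = -2.0000
Iteration 2:
  p = (6 - (3)·2.5000 - (-4)·-2.0000 - (2)·-2.0000) / (12) = -0.4583
  q = (-1 - (-4)·0.0833 - (4)·-2.0000 - (1)·-2.0000) / (10) = 0.9333
  r = (-5 - (1)·0.0833 - (-2)·2.5000 - (-4)·-2.0000) / (9) = -0.8981
  s = (-7 - (3)·0.0833 - (-1)·2.5000 - (1)·-2.0000) / (7) = -0.3928

(-0.4583, 0.9333, -0.8981, -0.3928)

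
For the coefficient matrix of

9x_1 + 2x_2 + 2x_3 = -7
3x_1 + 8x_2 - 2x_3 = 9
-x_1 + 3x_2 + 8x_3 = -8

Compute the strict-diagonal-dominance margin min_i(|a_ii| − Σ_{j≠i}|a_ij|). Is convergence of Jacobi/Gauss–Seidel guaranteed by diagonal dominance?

3

row 1: |9| − (2+2) = 5
row 2: |8| − (3+2) = 3
row 3: |8| − (1+3) = 4
minimum over rows = 3 → strictly diagonally dominant (convergence guaranteed)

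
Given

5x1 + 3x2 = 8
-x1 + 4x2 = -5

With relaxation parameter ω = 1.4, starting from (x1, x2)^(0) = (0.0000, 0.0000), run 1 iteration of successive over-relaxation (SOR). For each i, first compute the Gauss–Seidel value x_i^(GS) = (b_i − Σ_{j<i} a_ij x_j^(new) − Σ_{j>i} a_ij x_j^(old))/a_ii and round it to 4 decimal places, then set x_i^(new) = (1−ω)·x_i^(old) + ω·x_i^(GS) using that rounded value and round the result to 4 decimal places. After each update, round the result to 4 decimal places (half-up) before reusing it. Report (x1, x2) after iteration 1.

(2.2400, -0.9660)

Iteration 1:
  x1: GS value = (8 - (3)·0.0000) / (5) = 1.6000;  x1 ← (1−ω)·0.0000 + ω·1.6000 = 2.2400
  x2: GS value = (-5 - (-1)·2.2400) / (4) = -0.6900;  x2 ← (1−ω)·0.0000 + ω·-0.6900 = -0.9660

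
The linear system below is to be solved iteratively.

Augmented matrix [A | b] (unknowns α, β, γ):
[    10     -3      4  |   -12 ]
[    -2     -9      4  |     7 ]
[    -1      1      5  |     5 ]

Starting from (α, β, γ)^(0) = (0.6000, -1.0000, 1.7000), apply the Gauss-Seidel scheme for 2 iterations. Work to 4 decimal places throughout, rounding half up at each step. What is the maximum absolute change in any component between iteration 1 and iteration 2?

Iteration 1:
  α = (-12 - (-3)·-1.0000 - (4)·1.7000) / (10) = -2.1800
  β = (7 - (-2)·-2.1800 - (4)·1.7000) / (-9) = 0.4622
  γ = (5 - (-1)·-2.1800 - (1)·0.4622) / (5) = 0.4716
Iteration 2:
  α = (-12 - (-3)·0.4622 - (4)·0.4716) / (10) = -1.2500
  β = (7 - (-2)·-1.2500 - (4)·0.4716) / (-9) = -0.2904
  γ = (5 - (-1)·-1.2500 - (1)·-0.2904) / (5) = 0.8081
Change: (0.9300, -0.7526, 0.3365) → max |·| = 0.9300

0.9300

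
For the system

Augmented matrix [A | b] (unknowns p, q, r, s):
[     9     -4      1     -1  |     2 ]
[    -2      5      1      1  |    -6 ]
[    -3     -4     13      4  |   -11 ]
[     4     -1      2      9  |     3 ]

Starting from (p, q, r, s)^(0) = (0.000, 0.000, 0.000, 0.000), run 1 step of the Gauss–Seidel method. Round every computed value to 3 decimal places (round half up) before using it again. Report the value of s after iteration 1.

0.364

Iteration 1:
  p = (2 - (-4)·0.000 - (1)·0.000 - (-1)·0.000) / (9) = 0.222
  q = (-6 - (-2)·0.222 - (1)·0.000 - (1)·0.000) / (5) = -1.111
  r = (-11 - (-3)·0.222 - (-4)·-1.111 - (4)·0.000) / (13) = -1.137
  s = (3 - (4)·0.222 - (-1)·-1.111 - (2)·-1.137) / (9) = 0.364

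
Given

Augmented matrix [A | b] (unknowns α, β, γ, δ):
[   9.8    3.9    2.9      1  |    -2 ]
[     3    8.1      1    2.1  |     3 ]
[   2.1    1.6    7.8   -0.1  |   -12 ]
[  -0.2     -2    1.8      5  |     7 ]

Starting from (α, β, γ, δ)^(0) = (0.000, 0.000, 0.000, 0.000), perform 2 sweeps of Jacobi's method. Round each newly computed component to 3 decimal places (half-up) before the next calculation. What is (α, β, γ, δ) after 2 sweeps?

(-0.039, 0.273, -1.541, 2.094)

Iteration 1:
  α = (-2 - (3.9)·0.000 - (2.9)·0.000 - (1)·0.000) / (9.8) = -0.204
  β = (3 - (3)·0.000 - (1)·0.000 - (2.1)·0.000) / (8.1) = 0.370
  γ = (-12 - (2.1)·0.000 - (1.6)·0.000 - (-0.1)·0.000) / (7.8) = -1.538
  δ = (7 - (-0.2)·0.000 - (-2)·0.000 - (1.8)·0.000) / (5) = 1.400
Iteration 2:
  α = (-2 - (3.9)·0.370 - (2.9)·-1.538 - (1)·1.400) / (9.8) = -0.039
  β = (3 - (3)·-0.204 - (1)·-1.538 - (2.1)·1.400) / (8.1) = 0.273
  γ = (-12 - (2.1)·-0.204 - (1.6)·0.370 - (-0.1)·1.400) / (7.8) = -1.541
  δ = (7 - (-0.2)·-0.204 - (-2)·0.370 - (1.8)·-1.538) / (5) = 2.094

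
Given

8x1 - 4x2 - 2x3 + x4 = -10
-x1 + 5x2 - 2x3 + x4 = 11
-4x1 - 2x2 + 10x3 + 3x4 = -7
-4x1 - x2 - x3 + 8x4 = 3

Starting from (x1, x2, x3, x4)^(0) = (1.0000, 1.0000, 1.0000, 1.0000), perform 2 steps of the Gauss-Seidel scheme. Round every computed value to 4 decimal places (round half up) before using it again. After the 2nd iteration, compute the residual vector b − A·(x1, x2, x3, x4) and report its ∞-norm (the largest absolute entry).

Iteration 1:
  x1 = (-10 - (-4)·1.0000 - (-2)·1.0000 - (1)·1.0000) / (8) = -0.6250
  x2 = (11 - (-1)·-0.6250 - (-2)·1.0000 - (1)·1.0000) / (5) = 2.2750
  x3 = (-7 - (-4)·-0.6250 - (-2)·2.2750 - (3)·1.0000) / (10) = -0.7950
  x4 = (3 - (-4)·-0.6250 - (-1)·2.2750 - (-1)·-0.7950) / (8) = 0.2475
Iteration 2:
  x1 = (-10 - (-4)·2.2750 - (-2)·-0.7950 - (1)·0.2475) / (8) = -0.3422
  x2 = (11 - (-1)·-0.3422 - (-2)·-0.7950 - (1)·0.2475) / (5) = 1.7641
  x3 = (-7 - (-4)·-0.3422 - (-2)·1.7641 - (3)·0.2475) / (10) = -0.5583
  x4 = (3 - (-4)·-0.3422 - (-1)·1.7641 - (-1)·-0.5583) / (8) = 0.3546
Residual b − A·x = (-1.6772, 0.3661, -0.3214, 0.0002); ∞-norm = 1.6772

1.6772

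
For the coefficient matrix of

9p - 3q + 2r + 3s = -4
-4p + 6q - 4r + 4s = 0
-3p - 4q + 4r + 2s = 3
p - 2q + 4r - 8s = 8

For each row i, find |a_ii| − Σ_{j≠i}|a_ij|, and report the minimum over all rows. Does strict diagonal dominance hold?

-6

row 1: |9| − (3+2+3) = 1
row 2: |6| − (4+4+4) = -6
row 3: |4| − (3+4+2) = -5
row 4: |-8| − (1+2+4) = 1
minimum over rows = -6 → not strictly diagonally dominant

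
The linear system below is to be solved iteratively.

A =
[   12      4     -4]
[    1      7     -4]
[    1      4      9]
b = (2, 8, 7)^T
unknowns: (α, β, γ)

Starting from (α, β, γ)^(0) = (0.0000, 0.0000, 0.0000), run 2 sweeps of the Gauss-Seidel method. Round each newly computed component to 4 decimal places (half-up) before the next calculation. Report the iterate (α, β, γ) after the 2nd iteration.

Iteration 1:
  α = (2 - (4)·0.0000 - (-4)·0.0000) / (12) = 0.1667
  β = (8 - (1)·0.1667 - (-4)·0.0000) / (7) = 1.1190
  γ = (7 - (1)·0.1667 - (4)·1.1190) / (9) = 0.2619
Iteration 2:
  α = (2 - (4)·1.1190 - (-4)·0.2619) / (12) = -0.1190
  β = (8 - (1)·-0.1190 - (-4)·0.2619) / (7) = 1.3095
  γ = (7 - (1)·-0.1190 - (4)·1.3095) / (9) = 0.2090

(-0.1190, 1.3095, 0.2090)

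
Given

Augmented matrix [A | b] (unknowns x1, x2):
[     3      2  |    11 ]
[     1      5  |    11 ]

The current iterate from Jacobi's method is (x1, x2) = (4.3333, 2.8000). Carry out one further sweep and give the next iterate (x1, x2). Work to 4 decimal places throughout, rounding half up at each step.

One sweep:
  x1 = (11 - (2)·2.8000) / (3) = 1.8000
  x2 = (11 - (1)·4.3333) / (5) = 1.3333

(1.8000, 1.3333)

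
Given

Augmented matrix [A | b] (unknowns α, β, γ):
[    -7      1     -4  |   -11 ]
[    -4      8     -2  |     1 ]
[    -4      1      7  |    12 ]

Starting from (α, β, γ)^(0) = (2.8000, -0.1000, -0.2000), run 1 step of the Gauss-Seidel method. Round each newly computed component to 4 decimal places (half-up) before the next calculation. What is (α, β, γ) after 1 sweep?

Iteration 1:
  α = (-11 - (1)·-0.1000 - (-4)·-0.2000) / (-7) = 1.6714
  β = (1 - (-4)·1.6714 - (-2)·-0.2000) / (8) = 0.9107
  γ = (12 - (-4)·1.6714 - (1)·0.9107) / (7) = 2.5393

(1.6714, 0.9107, 2.5393)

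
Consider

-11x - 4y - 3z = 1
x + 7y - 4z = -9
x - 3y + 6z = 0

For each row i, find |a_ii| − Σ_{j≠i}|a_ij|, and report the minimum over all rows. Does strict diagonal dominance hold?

row 1: |-11| − (4+3) = 4
row 2: |7| − (1+4) = 2
row 3: |6| − (1+3) = 2
minimum over rows = 2 → strictly diagonally dominant (convergence guaranteed)

2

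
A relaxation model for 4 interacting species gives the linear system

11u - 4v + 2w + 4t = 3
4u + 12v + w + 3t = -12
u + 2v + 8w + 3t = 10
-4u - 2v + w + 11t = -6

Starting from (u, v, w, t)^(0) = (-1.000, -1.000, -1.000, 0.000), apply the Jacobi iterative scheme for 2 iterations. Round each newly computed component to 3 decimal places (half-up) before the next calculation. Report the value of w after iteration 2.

1.759

Iteration 1:
  u = (3 - (-4)·-1.000 - (2)·-1.000 - (4)·0.000) / (11) = 0.091
  v = (-12 - (4)·-1.000 - (1)·-1.000 - (3)·0.000) / (12) = -0.583
  w = (10 - (1)·-1.000 - (2)·-1.000 - (3)·0.000) / (8) = 1.625
  t = (-6 - (-4)·-1.000 - (-2)·-1.000 - (1)·-1.000) / (11) = -1.000
Iteration 2:
  u = (3 - (-4)·-0.583 - (2)·1.625 - (4)·-1.000) / (11) = 0.129
  v = (-12 - (4)·0.091 - (1)·1.625 - (3)·-1.000) / (12) = -0.916
  w = (10 - (1)·0.091 - (2)·-0.583 - (3)·-1.000) / (8) = 1.759
  t = (-6 - (-4)·0.091 - (-2)·-0.583 - (1)·1.625) / (11) = -0.766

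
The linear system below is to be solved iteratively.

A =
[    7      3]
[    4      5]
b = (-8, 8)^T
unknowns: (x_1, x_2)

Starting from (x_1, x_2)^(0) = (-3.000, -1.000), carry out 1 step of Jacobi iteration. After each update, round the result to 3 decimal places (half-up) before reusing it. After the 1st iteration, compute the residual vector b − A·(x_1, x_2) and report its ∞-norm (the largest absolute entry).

15.002

Iteration 1:
  x_1 = (-8 - (3)·-1.000) / (7) = -0.714
  x_2 = (8 - (4)·-3.000) / (5) = 4.000
Residual b − A·x = (-15.002, -9.144); ∞-norm = 15.002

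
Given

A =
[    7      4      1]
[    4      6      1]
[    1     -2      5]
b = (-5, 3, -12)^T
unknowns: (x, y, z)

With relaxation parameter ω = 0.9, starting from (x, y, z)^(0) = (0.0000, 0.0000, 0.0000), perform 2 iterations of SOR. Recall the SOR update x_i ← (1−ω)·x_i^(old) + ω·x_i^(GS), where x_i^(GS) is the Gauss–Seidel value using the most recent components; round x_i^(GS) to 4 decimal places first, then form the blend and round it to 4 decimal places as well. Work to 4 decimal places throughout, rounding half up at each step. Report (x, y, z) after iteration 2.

Iteration 1:
  x: GS value = (-5 - (4)·0.0000 - (1)·0.0000) / (7) = -0.7143;  x ← (1−ω)·0.0000 + ω·-0.7143 = -0.6429
  y: GS value = (3 - (4)·-0.6429 - (1)·0.0000) / (6) = 0.9286;  y ← (1−ω)·0.0000 + ω·0.9286 = 0.8357
  z: GS value = (-12 - (1)·-0.6429 - (-2)·0.8357) / (5) = -1.9371;  z ← (1−ω)·0.0000 + ω·-1.9371 = -1.7434
Iteration 2:
  x: GS value = (-5 - (4)·0.8357 - (1)·-1.7434) / (7) = -0.9428;  x ← (1−ω)·-0.6429 + ω·-0.9428 = -0.9128
  y: GS value = (3 - (4)·-0.9128 - (1)·-1.7434) / (6) = 1.3991;  y ← (1−ω)·0.8357 + ω·1.3991 = 1.3428
  z: GS value = (-12 - (1)·-0.9128 - (-2)·1.3428) / (5) = -1.6803;  z ← (1−ω)·-1.7434 + ω·-1.6803 = -1.6866

(-0.9128, 1.3428, -1.6866)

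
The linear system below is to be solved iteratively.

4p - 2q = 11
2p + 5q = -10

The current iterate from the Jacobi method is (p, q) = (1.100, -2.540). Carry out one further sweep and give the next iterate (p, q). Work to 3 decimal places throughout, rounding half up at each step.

(1.480, -2.440)

One sweep:
  p = (11 - (-2)·-2.540) / (4) = 1.480
  q = (-10 - (2)·1.100) / (5) = -2.440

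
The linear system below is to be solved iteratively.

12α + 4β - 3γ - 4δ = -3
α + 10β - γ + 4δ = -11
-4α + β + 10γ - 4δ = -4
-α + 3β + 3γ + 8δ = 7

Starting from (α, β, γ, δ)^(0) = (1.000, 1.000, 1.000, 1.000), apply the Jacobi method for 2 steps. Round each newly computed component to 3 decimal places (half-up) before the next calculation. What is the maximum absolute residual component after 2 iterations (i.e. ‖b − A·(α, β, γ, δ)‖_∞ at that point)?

5.602

Iteration 1:
  α = (-3 - (4)·1.000 - (-3)·1.000 - (-4)·1.000) / (12) = 0.000
  β = (-11 - (1)·1.000 - (-1)·1.000 - (4)·1.000) / (10) = -1.500
  γ = (-4 - (-4)·1.000 - (1)·1.000 - (-4)·1.000) / (10) = 0.300
  δ = (7 - (-1)·1.000 - (3)·1.000 - (3)·1.000) / (8) = 0.250
Iteration 2:
  α = (-3 - (4)·-1.500 - (-3)·0.300 - (-4)·0.250) / (12) = 0.408
  β = (-11 - (1)·0.000 - (-1)·0.300 - (4)·0.250) / (10) = -1.170
  γ = (-4 - (-4)·0.000 - (1)·-1.500 - (-4)·0.250) / (10) = -0.150
  δ = (7 - (-1)·0.000 - (3)·-1.500 - (3)·0.300) / (8) = 1.325
Residual b − A·x = (1.634, -5.158, 5.602, 0.768); ∞-norm = 5.602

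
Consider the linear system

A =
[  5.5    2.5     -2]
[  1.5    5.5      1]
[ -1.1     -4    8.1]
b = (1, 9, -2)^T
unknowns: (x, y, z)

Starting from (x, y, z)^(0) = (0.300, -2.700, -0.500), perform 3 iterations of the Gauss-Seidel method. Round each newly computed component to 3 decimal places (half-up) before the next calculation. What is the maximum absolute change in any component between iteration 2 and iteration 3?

0.126

Iteration 1:
  x = (1 - (2.5)·-2.700 - (-2)·-0.500) / (5.5) = 1.227
  y = (9 - (1.5)·1.227 - (1)·-0.500) / (5.5) = 1.393
  z = (-2 - (-1.1)·1.227 - (-4)·1.393) / (8.1) = 0.608
Iteration 2:
  x = (1 - (2.5)·1.393 - (-2)·0.608) / (5.5) = -0.230
  y = (9 - (1.5)·-0.230 - (1)·0.608) / (5.5) = 1.589
  z = (-2 - (-1.1)·-0.230 - (-4)·1.589) / (8.1) = 0.507
Iteration 3:
  x = (1 - (2.5)·1.589 - (-2)·0.507) / (5.5) = -0.356
  y = (9 - (1.5)·-0.356 - (1)·0.507) / (5.5) = 1.641
  z = (-2 - (-1.1)·-0.356 - (-4)·1.641) / (8.1) = 0.515
Change: (-0.126, 0.052, 0.008) → max |·| = 0.126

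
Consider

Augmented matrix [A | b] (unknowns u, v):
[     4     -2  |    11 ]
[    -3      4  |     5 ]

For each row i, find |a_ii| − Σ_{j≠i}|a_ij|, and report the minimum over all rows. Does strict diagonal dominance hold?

row 1: |4| − (2) = 2
row 2: |4| − (3) = 1
minimum over rows = 1 → strictly diagonally dominant (convergence guaranteed)

1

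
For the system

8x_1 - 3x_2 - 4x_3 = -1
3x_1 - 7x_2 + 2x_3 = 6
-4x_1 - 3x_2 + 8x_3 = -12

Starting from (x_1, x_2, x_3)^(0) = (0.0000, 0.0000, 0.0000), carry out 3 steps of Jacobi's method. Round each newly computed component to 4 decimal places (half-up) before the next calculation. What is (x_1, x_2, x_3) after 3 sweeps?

Iteration 1:
  x_1 = (-1 - (-3)·0.0000 - (-4)·0.0000) / (8) = -0.1250
  x_2 = (6 - (3)·0.0000 - (2)·0.0000) / (-7) = -0.8571
  x_3 = (-12 - (-4)·0.0000 - (-3)·0.0000) / (8) = -1.5000
Iteration 2:
  x_1 = (-1 - (-3)·-0.8571 - (-4)·-1.5000) / (8) = -1.1964
  x_2 = (6 - (3)·-0.1250 - (2)·-1.5000) / (-7) = -1.3393
  x_3 = (-12 - (-4)·-0.1250 - (-3)·-0.8571) / (8) = -1.8839
Iteration 3:
  x_1 = (-1 - (-3)·-1.3393 - (-4)·-1.8839) / (8) = -1.5692
  x_2 = (6 - (3)·-1.1964 - (2)·-1.8839) / (-7) = -1.9081
  x_3 = (-12 - (-4)·-1.1964 - (-3)·-1.3393) / (8) = -2.6004

(-1.5692, -1.9081, -2.6004)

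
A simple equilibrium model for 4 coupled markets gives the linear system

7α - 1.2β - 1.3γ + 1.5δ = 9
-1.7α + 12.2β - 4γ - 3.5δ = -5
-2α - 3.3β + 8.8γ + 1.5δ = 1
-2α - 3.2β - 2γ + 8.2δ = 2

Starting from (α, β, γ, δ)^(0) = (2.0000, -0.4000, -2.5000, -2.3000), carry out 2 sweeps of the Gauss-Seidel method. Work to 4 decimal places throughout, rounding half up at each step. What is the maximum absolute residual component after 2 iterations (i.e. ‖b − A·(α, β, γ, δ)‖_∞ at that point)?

2.4543

Iteration 1:
  α = (9 - (-1.2)·-0.4000 - (-1.3)·-2.5000 - (1.5)·-2.3000) / (7) = 1.2457
  β = (-5 - (-1.7)·1.2457 - (-4)·-2.5000 - (-3.5)·-2.3000) / (12.2) = -1.7158
  γ = (1 - (-2)·1.2457 - (-3.3)·-1.7158 - (1.5)·-2.3000) / (8.8) = 0.1454
  δ = (2 - (-2)·1.2457 - (-3.2)·-1.7158 - (-2)·0.1454) / (8.2) = -0.0864
Iteration 2:
  α = (9 - (-1.2)·-1.7158 - (-1.3)·0.1454 - (1.5)·-0.0864) / (7) = 1.0371
  β = (-5 - (-1.7)·1.0371 - (-4)·0.1454 - (-3.5)·-0.0864) / (12.2) = -0.2424
  γ = (1 - (-2)·1.0371 - (-3.3)·-0.2424 - (1.5)·-0.0864) / (8.8) = 0.2732
  δ = (2 - (-2)·1.0371 - (-3.2)·-0.2424 - (-2)·0.2732) / (8.2) = 0.4689
Residual b − A·x = (1.1012, 2.4543, -0.8332, -0.0001); ∞-norm = 2.4543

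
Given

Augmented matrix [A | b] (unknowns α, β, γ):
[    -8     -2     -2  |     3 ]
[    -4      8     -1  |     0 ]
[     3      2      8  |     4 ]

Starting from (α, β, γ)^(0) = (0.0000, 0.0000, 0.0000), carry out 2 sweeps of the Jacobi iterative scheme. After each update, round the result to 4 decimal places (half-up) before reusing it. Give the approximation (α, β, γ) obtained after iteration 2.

Iteration 1:
  α = (3 - (-2)·0.0000 - (-2)·0.0000) / (-8) = -0.3750
  β = (0 - (-4)·0.0000 - (-1)·0.0000) / (8) = 0.0000
  γ = (4 - (3)·0.0000 - (2)·0.0000) / (8) = 0.5000
Iteration 2:
  α = (3 - (-2)·0.0000 - (-2)·0.5000) / (-8) = -0.5000
  β = (0 - (-4)·-0.3750 - (-1)·0.5000) / (8) = -0.1250
  γ = (4 - (3)·-0.3750 - (2)·0.0000) / (8) = 0.6406

(-0.5000, -0.1250, 0.6406)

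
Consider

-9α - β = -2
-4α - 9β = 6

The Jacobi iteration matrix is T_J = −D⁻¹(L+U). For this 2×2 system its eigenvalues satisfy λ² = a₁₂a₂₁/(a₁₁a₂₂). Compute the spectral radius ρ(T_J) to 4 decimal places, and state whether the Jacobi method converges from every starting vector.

a₁₂a₂₁/(a₁₁a₂₂) = (-1)·(-4) / ((-9)·(-9)) = 0.049383
ρ = √|0.049383| = √0.049383 = 0.2222
ρ < 1, so Jacobi converges

0.2222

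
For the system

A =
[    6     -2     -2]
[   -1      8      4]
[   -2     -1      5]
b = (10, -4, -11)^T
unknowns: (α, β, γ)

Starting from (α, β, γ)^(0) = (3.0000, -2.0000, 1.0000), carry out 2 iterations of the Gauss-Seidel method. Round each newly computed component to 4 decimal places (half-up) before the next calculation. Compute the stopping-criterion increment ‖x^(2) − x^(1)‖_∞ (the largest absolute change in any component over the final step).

1.3472

Iteration 1:
  α = (10 - (-2)·-2.0000 - (-2)·1.0000) / (6) = 1.3333
  β = (-4 - (-1)·1.3333 - (4)·1.0000) / (8) = -0.8333
  γ = (-11 - (-2)·1.3333 - (-1)·-0.8333) / (5) = -1.8333
Iteration 2:
  α = (10 - (-2)·-0.8333 - (-2)·-1.8333) / (6) = 0.7778
  β = (-4 - (-1)·0.7778 - (4)·-1.8333) / (8) = 0.5139
  γ = (-11 - (-2)·0.7778 - (-1)·0.5139) / (5) = -1.7861
Change: (-0.5555, 1.3472, 0.0472) → max |·| = 1.3472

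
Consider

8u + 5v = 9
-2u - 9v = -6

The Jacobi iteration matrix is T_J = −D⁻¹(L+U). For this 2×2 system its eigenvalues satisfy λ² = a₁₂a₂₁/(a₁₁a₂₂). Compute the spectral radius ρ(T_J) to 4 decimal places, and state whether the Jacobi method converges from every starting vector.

0.3727

a₁₂a₂₁/(a₁₁a₂₂) = (5)·(-2) / ((8)·(-9)) = 0.138889
ρ = √|0.138889| = √0.138889 = 0.3727
ρ < 1, so Jacobi converges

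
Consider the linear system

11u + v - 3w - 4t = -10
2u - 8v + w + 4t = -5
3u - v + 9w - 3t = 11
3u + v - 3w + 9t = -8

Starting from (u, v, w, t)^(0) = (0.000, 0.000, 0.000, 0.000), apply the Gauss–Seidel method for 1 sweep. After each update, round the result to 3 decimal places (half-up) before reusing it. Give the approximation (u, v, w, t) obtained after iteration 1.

(-0.909, 0.398, 1.569, -0.107)

Iteration 1:
  u = (-10 - (1)·0.000 - (-3)·0.000 - (-4)·0.000) / (11) = -0.909
  v = (-5 - (2)·-0.909 - (1)·0.000 - (4)·0.000) / (-8) = 0.398
  w = (11 - (3)·-0.909 - (-1)·0.398 - (-3)·0.000) / (9) = 1.569
  t = (-8 - (3)·-0.909 - (1)·0.398 - (-3)·1.569) / (9) = -0.107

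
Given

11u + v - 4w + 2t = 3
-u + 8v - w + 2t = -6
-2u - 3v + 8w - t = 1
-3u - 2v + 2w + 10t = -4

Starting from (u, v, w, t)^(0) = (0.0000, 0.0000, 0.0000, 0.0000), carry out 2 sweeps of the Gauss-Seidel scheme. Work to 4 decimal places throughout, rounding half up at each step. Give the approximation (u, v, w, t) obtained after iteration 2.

Iteration 1:
  u = (3 - (1)·0.0000 - (-4)·0.0000 - (2)·0.0000) / (11) = 0.2727
  v = (-6 - (-1)·0.2727 - (-1)·0.0000 - (2)·0.0000) / (8) = -0.7159
  w = (1 - (-2)·0.2727 - (-3)·-0.7159 - (-1)·0.0000) / (8) = -0.0753
  t = (-4 - (-3)·0.2727 - (-2)·-0.7159 - (2)·-0.0753) / (10) = -0.4463
Iteration 2:
  u = (3 - (1)·-0.7159 - (-4)·-0.0753 - (2)·-0.4463) / (11) = 0.3916
  v = (-6 - (-1)·0.3916 - (-1)·-0.0753 - (2)·-0.4463) / (8) = -0.5989
  w = (1 - (-2)·0.3916 - (-3)·-0.5989 - (-1)·-0.4463) / (8) = -0.0575
  t = (-4 - (-3)·0.3916 - (-2)·-0.5989 - (2)·-0.0575) / (10) = -0.3908

(0.3916, -0.5989, -0.0575, -0.3908)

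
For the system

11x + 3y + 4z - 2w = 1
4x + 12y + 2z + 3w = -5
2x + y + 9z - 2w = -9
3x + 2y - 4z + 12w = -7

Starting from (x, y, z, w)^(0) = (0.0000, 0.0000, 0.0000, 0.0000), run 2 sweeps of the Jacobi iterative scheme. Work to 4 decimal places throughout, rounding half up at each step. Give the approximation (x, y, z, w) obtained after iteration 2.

Iteration 1:
  x = (1 - (3)·0.0000 - (4)·0.0000 - (-2)·0.0000) / (11) = 0.0909
  y = (-5 - (4)·0.0000 - (2)·0.0000 - (3)·0.0000) / (12) = -0.4167
  z = (-9 - (2)·0.0000 - (1)·0.0000 - (-2)·0.0000) / (9) = -1.0000
  w = (-7 - (3)·0.0000 - (2)·0.0000 - (-4)·0.0000) / (12) = -0.5833
Iteration 2:
  x = (1 - (3)·-0.4167 - (4)·-1.0000 - (-2)·-0.5833) / (11) = 0.4621
  y = (-5 - (4)·0.0909 - (2)·-1.0000 - (3)·-0.5833) / (12) = -0.1345
  z = (-9 - (2)·0.0909 - (1)·-0.4167 - (-2)·-0.5833) / (9) = -1.1035
  w = (-7 - (3)·0.0909 - (2)·-0.4167 - (-4)·-1.0000) / (12) = -0.8699

(0.4621, -0.1345, -1.1035, -0.8699)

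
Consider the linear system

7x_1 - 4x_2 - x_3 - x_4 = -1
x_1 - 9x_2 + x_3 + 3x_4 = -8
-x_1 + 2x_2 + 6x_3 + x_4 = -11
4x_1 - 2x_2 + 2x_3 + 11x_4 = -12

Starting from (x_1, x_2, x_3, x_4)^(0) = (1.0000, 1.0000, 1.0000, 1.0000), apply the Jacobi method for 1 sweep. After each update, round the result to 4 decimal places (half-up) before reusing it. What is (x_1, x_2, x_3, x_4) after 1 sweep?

Iteration 1:
  x_1 = (-1 - (-4)·1.0000 - (-1)·1.0000 - (-1)·1.0000) / (7) = 0.7143
  x_2 = (-8 - (1)·1.0000 - (1)·1.0000 - (3)·1.0000) / (-9) = 1.4444
  x_3 = (-11 - (-1)·1.0000 - (2)·1.0000 - (1)·1.0000) / (6) = -2.1667
  x_4 = (-12 - (4)·1.0000 - (-2)·1.0000 - (2)·1.0000) / (11) = -1.4545

(0.7143, 1.4444, -2.1667, -1.4545)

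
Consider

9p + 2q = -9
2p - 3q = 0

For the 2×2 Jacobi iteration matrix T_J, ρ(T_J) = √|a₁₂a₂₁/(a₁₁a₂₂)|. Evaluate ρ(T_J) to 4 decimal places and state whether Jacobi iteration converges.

0.3849

a₁₂a₂₁/(a₁₁a₂₂) = (2)·(2) / ((9)·(-3)) = -0.148148
ρ = √|-0.148148| = √0.148148 = 0.3849
ρ < 1, so Jacobi converges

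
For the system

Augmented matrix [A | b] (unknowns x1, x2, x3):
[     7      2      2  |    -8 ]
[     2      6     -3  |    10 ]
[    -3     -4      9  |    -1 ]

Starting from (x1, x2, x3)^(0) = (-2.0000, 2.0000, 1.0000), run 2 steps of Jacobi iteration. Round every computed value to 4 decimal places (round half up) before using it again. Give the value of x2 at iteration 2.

2.3889

Iteration 1:
  x1 = (-8 - (2)·2.0000 - (2)·1.0000) / (7) = -2.0000
  x2 = (10 - (2)·-2.0000 - (-3)·1.0000) / (6) = 2.8333
  x3 = (-1 - (-3)·-2.0000 - (-4)·2.0000) / (9) = 0.1111
Iteration 2:
  x1 = (-8 - (2)·2.8333 - (2)·0.1111) / (7) = -1.9841
  x2 = (10 - (2)·-2.0000 - (-3)·0.1111) / (6) = 2.3889
  x3 = (-1 - (-3)·-2.0000 - (-4)·2.8333) / (9) = 0.4815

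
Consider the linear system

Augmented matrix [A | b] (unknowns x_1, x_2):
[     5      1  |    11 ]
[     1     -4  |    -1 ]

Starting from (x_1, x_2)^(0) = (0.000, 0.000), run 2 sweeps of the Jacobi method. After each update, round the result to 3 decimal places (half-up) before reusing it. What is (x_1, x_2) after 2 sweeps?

(2.150, 0.800)

Iteration 1:
  x_1 = (11 - (1)·0.000) / (5) = 2.200
  x_2 = (-1 - (1)·0.000) / (-4) = 0.250
Iteration 2:
  x_1 = (11 - (1)·0.250) / (5) = 2.150
  x_2 = (-1 - (1)·2.200) / (-4) = 0.800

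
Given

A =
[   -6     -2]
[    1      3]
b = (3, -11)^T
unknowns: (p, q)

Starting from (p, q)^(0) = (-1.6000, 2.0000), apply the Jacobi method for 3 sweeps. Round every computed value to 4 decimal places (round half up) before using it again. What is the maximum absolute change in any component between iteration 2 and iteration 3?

0.5703

Iteration 1:
  p = (3 - (-2)·2.0000) / (-6) = -1.1667
  q = (-11 - (1)·-1.6000) / (3) = -3.1333
Iteration 2:
  p = (3 - (-2)·-3.1333) / (-6) = 0.5444
  q = (-11 - (1)·-1.1667) / (3) = -3.2778
Iteration 3:
  p = (3 - (-2)·-3.2778) / (-6) = 0.5926
  q = (-11 - (1)·0.5444) / (3) = -3.8481
Change: (0.0482, -0.5703) → max |·| = 0.5703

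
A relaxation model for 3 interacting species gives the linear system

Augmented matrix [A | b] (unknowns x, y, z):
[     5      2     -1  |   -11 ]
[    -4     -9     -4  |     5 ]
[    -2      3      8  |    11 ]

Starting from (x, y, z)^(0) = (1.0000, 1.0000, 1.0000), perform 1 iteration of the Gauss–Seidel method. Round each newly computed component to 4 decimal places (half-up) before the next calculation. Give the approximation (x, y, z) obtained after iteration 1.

Iteration 1:
  x = (-11 - (2)·1.0000 - (-1)·1.0000) / (5) = -2.4000
  y = (5 - (-4)·-2.4000 - (-4)·1.0000) / (-9) = 0.0667
  z = (11 - (-2)·-2.4000 - (3)·0.0667) / (8) = 0.7500

(-2.4000, 0.0667, 0.7500)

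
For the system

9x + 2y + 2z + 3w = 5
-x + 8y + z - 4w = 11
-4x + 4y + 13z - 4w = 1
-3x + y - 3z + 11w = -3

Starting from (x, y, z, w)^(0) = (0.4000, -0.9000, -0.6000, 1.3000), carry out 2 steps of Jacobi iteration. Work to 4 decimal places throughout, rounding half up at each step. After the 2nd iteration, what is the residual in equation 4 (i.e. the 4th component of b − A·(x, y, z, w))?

Iteration 1:
  x = (5 - (2)·-0.9000 - (2)·-0.6000 - (3)·1.3000) / (9) = 0.4556
  y = (11 - (-1)·0.4000 - (1)·-0.6000 - (-4)·1.3000) / (8) = 2.1500
  z = (1 - (-4)·0.4000 - (4)·-0.9000 - (-4)·1.3000) / (13) = 0.8769
  w = (-3 - (-3)·0.4000 - (1)·-0.9000 - (-3)·-0.6000) / (11) = -0.2455
Iteration 2:
  x = (5 - (2)·2.1500 - (2)·0.8769 - (3)·-0.2455) / (9) = -0.0353
  y = (11 - (-1)·0.4556 - (1)·0.8769 - (-4)·-0.2455) / (8) = 1.1996
  z = (1 - (-4)·0.4556 - (4)·2.1500 - (-4)·-0.2455) / (13) = -0.5200
  w = (-3 - (-3)·0.4556 - (1)·2.1500 - (-3)·0.8769) / (11) = -0.1048
Residual b − A·x = (4.2729, 1.4687, 2.4012, -4.7127)

-4.7127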